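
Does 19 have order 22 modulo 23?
p - 1 = 22 has prime divisors 2, 11. Check 19^(22/q) mod 23 for each: 19^(22/2) = 19^11 ≡ 22, 19^(22/11) = 19^2 ≡ 16 (mod 23). None of these is 1, so 19 has order 22 = φ(23), so it is a primitive root mod 23.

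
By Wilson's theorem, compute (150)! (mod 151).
By Wilson's theorem, (150)! ≡ -1 ≡ 150 (mod 151)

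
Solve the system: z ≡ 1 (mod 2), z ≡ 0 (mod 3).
M = 2 × 3 = 6. M₁ = 3, y₁ ≡ 1 (mod 2). M₂ = 2, y₂ ≡ 2 (mod 3). z = 1×3×1 + 0×2×2 ≡ 3 (mod 6)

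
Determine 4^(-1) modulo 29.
4^(-1) ≡ 22 (mod 29). Verification: 4 × 22 = 88 ≡ 1 (mod 29)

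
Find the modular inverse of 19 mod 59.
19^(-1) ≡ 28 (mod 59). Verification: 19 × 28 = 532 ≡ 1 (mod 59)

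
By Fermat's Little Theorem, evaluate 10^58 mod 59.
By Fermat's Little Theorem, 10^{58} ≡ 1 (mod 59) since 59 is prime and gcd(10, 59) = 1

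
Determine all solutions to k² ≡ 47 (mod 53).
The square roots of 47 mod 53 are 10 and 43. Verify: 10² = 100 ≡ 47 (mod 53)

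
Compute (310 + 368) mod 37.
12

(310 + 368) = 678
678 mod 37 = 12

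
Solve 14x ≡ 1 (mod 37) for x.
14^(-1) ≡ 8 (mod 37). Verification: 14 × 8 = 112 ≡ 1 (mod 37)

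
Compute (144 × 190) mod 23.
13

(144 × 190) = 27360
27360 mod 23 = 13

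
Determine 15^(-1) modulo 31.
15^(-1) ≡ 29 (mod 31). Verification: 15 × 29 = 435 ≡ 1 (mod 31)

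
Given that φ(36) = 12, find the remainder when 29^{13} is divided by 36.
By Euler: 29^{12} ≡ 1 (mod 36) since gcd(29, 36) = 1. 13 = 1×12 + 1. So 29^{13} ≡ 29^{1} ≡ 29 (mod 36)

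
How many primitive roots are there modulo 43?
12

The number of primitive roots modulo p is φ(p-1) = φ(42)
φ(42) = 12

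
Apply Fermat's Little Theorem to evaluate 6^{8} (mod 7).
1

By Fermat's Little Theorem, a^(p-1) ≡ 1 (mod p) for prime p and gcd(a, p) = 1
Here p = 7, so 6^6 ≡ 1 (mod 7)
We can reduce the exponent: 8 mod 6 = 2
So 6^8 ≡ 6^2 (mod 7)
Computing: 6^2 mod 7 = 1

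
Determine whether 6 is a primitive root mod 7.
p - 1 = 6 has prime divisors 2, 3. Check 6^(6/q) mod 7 for each: 6^(6/2) = 6^3 ≡ 6, 6^(6/3) = 6^2 ≡ 1 (mod 7). Since 6^2 ≡ 1 (mod 7), the order of 6 divides 2 (in fact the order is 2) ≠ 6, so it is not a primitive root.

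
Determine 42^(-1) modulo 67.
42^(-1) ≡ 8 (mod 67). Verification: 42 × 8 = 336 ≡ 1 (mod 67)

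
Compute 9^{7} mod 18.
9

Using successive squaring:
Binary expansion of 7: 111
Powers of 9 mod 18 (each is the square of the previous):
  9^1 ≡ 9 (mod 18)
  9^2 ≡ 9² = 81 ≡ 9 (mod 18)
  9^4 ≡ 9² = 81 ≡ 9 (mod 18)
7 = 4 + 2 + 1, so 9^7 = 9^4 × 9^2 × 9^1 ≡ 9 × 9 × 9 (mod 18)
Multiplying step by step:
  9 × 9 = 81 ≡ 9 (mod 18)
  9 × 9 = 81 ≡ 9 (mod 18)
Result: 9^7 ≡ 9 (mod 18)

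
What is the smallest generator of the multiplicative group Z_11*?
p - 1 = 10 has prime divisors 2, 5. h is a primitive root mod 11 iff h^(10/q) ≢ 1 (mod 11) for each such q.
h = 2: 2^5 ≡ 10, 2^2 ≡ 4 (mod 11); none is 1, so 2 has order 10 and is a primitive root.
The smallest primitive root mod 11 is g = 2.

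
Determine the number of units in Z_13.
12

Prime factorization: 13 = 13
Using the formula φ(n) = n × Π(1 - 1/p) for each prime factor p:
φ(13) = 13 × (1 - 1/13)
φ(13) = 12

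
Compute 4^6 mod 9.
6 = 4 + 2 (binary 110). Repeated squaring mod 9: 4^1 ≡ 4; 4^2 ≡ 4² = 16 ≡ 7; 4^4 ≡ 7² = 49 ≡ 4. Multiply: 4^6 = 4^4 × 4^2 ≡ 4 × 7 (mod 9): 4 × 7 = 28 ≡ 1. So 4^6 ≡ 1 (mod 9).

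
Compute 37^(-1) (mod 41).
37^(-1) ≡ 10 (mod 41). Verification: 37 × 10 = 370 ≡ 1 (mod 41)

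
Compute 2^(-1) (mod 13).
7

Using Extended Euclidean Algorithm:
gcd(2, 13) = 1
Bezout coefficients: 2 × -6 + 13 × 1 = 1
So 2 × -6 ≡ 1 (mod 13)
The inverse is -6 mod 13 = 7
Verification: 2 × 7 = 14 = 1 × 13 + 1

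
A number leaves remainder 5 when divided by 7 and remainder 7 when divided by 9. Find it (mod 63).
M = 7 × 9 = 63. M₁ = 9, y₁ ≡ 4 (mod 7). M₂ = 7, y₂ ≡ 4 (mod 9). z = 5×9×4 + 7×7×4 ≡ 61 (mod 63)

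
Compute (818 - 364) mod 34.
12

(818 - 364) = 454
454 mod 34 = 12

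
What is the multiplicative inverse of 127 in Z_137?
127^(-1) ≡ 41 (mod 137). Verification: 127 × 41 = 5207 ≡ 1 (mod 137)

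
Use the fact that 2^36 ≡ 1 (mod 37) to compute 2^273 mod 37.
By Fermat: 2^{36} ≡ 1 (mod 37). 273 = 7×36 + 21. So 2^{273} ≡ 2^{21} ≡ 29 (mod 37)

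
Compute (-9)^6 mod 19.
(-9) ≡ 10 (mod 19). 6 = 4 + 2 (binary 110). Repeated squaring mod 19: 10^1 ≡ 10; 10^2 ≡ 10² = 100 ≡ 5; 10^4 ≡ 5² = 25 ≡ 6. Multiply: (-9)^6 ≡ 10^4 × 10^2 ≡ 6 × 5 (mod 19): 6 × 5 = 30 ≡ 11. So (-9)^6 ≡ 11 (mod 19).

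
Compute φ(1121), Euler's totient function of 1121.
1044

Prime factorization: 1121 = 19 × 59
Using the formula φ(n) = n × Π(1 - 1/p) for each prime factor p:
φ(1121) = 1121 × (1 - 1/19) × (1 - 1/59)
φ(1121) = 1044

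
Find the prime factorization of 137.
137

Divide by primes starting from smallest:
137 ÷ 137 = 1

137 = 137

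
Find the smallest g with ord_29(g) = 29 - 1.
p - 1 = 28 has prime divisors 2, 7. h is a primitive root mod 29 iff h^(28/q) ≢ 1 (mod 29) for each such q.
h = 2: 2^14 ≡ 28, 2^4 ≡ 16 (mod 29); none is 1, so 2 has order 28 and is a primitive root.
The smallest primitive root mod 29 is g = 2.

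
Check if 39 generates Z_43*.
p - 1 = 42 has prime divisors 2, 3, 7. Check 39^(42/q) mod 43 for each: 39^(42/2) = 39^21 ≡ 42, 39^(42/3) = 39^14 ≡ 1, 39^(42/7) = 39^6 ≡ 11 (mod 43). Since 39^14 ≡ 1 (mod 43), the order of 39 divides 14 (in fact the order is 14) ≠ 42, so it is not a primitive root.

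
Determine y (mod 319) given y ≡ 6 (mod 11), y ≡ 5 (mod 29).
237

Using the Chinese Remainder Theorem:
M = product of moduli = 319
For equation 1: M_1 = 29, 29 ≡ 7 (mod 11), inverse of 29 mod 11 is 8 (check: 7 × 8 = 56 ≡ 1 (mod 11))
For equation 2: M_2 = 11, 11 ≡ 11 (mod 29), inverse of 11 mod 29 is 8 (check: 11 × 8 = 88 ≡ 1 (mod 29))
Combine: y ≡ Σ r_i×M_i×(M_i⁻¹ mod m_i) = 6×29×8 + 5×11×8 = 1392 + 440 = 1832
1832 mod 319 = 237
y ≡ 237 (mod 319)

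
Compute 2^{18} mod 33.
25

Using successive squaring:
Binary expansion of 18: 10010
Powers of 2 mod 33 (each is the square of the previous):
  2^1 ≡ 2 (mod 33)
  2^2 ≡ 2² = 4 ≡ 4 (mod 33)
  2^4 ≡ 4² = 16 ≡ 16 (mod 33)
  2^8 ≡ 16² = 256 ≡ 25 (mod 33)
  2^16 ≡ 25² = 625 ≡ 31 (mod 33)
18 = 16 + 2, so 2^18 = 2^16 × 2^2 ≡ 31 × 4 (mod 33)
Multiplying step by step:
  31 × 4 = 124 ≡ 25 (mod 33)
Result: 2^18 ≡ 25 (mod 33)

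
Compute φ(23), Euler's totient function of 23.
22

Prime factorization: 23 = 23
Using the formula φ(n) = n × Π(1 - 1/p) for each prime factor p:
φ(23) = 23 × (1 - 1/23)
φ(23) = 22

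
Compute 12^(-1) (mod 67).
28

Using Extended Euclidean Algorithm:
gcd(12, 67) = 1
Bezout coefficients: 12 × 28 + 67 × -5 = 1
So 12 × 28 ≡ 1 (mod 67)
The inverse is 28 mod 67 = 28
Verification: 12 × 28 = 336 = 5 × 67 + 1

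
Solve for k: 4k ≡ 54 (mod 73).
50

Since gcd(4, 73) = 1 divides 54, a solution exists.
Multiply both sides by the inverse of 4 mod 73:
  4^(-1) mod 73 = 55
  x ≡ 55 × 54 ≡ 2970 ≡ 50 (mod 73)
Verification: 4 × 50 = 200 = 2 × 73 + 54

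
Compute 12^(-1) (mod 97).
89

Using Extended Euclidean Algorithm:
gcd(12, 97) = 1
Bezout coefficients: 12 × -8 + 97 × 1 = 1
So 12 × -8 ≡ 1 (mod 97)
The inverse is -8 mod 97 = 89
Verification: 12 × 89 = 1068 = 11 × 97 + 1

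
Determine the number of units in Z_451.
400

Prime factorization: 451 = 11 × 41
Using the formula φ(n) = n × Π(1 - 1/p) for each prime factor p:
φ(451) = 451 × (1 - 1/11) × (1 - 1/41)
φ(451) = 400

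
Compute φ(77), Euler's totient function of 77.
60

Prime factorization: 77 = 7 × 11
Using the formula φ(n) = n × Π(1 - 1/p) for each prime factor p:
φ(77) = 77 × (1 - 1/7) × (1 - 1/11)
φ(77) = 60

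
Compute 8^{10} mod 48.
16

Using successive squaring:
Binary expansion of 10: 1010
Powers of 8 mod 48 (each is the square of the previous):
  8^1 ≡ 8 (mod 48)
  8^2 ≡ 8² = 64 ≡ 16 (mod 48)
  8^4 ≡ 16² = 256 ≡ 16 (mod 48)
  8^8 ≡ 16² = 256 ≡ 16 (mod 48)
10 = 8 + 2, so 8^10 = 8^8 × 8^2 ≡ 16 × 16 (mod 48)
Multiplying step by step:
  16 × 16 = 256 ≡ 16 (mod 48)
Result: 8^10 ≡ 16 (mod 48)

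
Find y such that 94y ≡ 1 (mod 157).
94^(-1) ≡ 152 (mod 157). Verification: 94 × 152 = 14288 ≡ 1 (mod 157)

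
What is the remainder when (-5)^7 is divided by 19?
(-5) ≡ 14 (mod 19). 7 = 4 + 2 + 1 (binary 111). Repeated squaring mod 19: 14^1 ≡ 14; 14^2 ≡ 14² = 196 ≡ 6; 14^4 ≡ 6² = 36 ≡ 17. Multiply: (-5)^7 ≡ 14^4 × 14^2 × 14^1 ≡ 17 × 6 × 14 (mod 19): 17 × 6 = 102 ≡ 7; 7 × 14 = 98 ≡ 3. So (-5)^7 ≡ 3 (mod 19).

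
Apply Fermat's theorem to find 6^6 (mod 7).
By Fermat's Little Theorem, 6^{6} ≡ 1 (mod 7) since 7 is prime and gcd(6, 7) = 1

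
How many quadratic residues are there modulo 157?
For prime 157, there are (p-1)/2 = (157-1)/2 = 78 quadratic residues (excluding 0).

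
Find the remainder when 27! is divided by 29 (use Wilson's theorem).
(28)! = (27)! × (28) ≡ -1 (mod 29). So (27)! ≡ -1 × (28)^(-1) ≡ (-1)×(-1) = 1 (mod 29)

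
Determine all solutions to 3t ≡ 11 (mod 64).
25

Since gcd(3, 64) = 1 divides 11, a solution exists.
Multiply both sides by the inverse of 3 mod 64:
  3^(-1) mod 64 = 43
  x ≡ 43 × 11 ≡ 473 ≡ 25 (mod 64)
Verification: 3 × 25 = 75 = 1 × 64 + 11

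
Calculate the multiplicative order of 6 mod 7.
Powers of 6 mod 7: 6^1≡6, 6^2≡1. Order = 2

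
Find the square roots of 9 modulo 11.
The square roots of 9 mod 11 are 3 and 8. Verify: 3² = 9 ≡ 9 (mod 11)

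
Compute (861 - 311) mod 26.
4

(861 - 311) = 550
550 mod 26 = 4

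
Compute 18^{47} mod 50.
32

Using successive squaring:
Binary expansion of 47: 101111
Powers of 18 mod 50 (each is the square of the previous):
  18^1 ≡ 18 (mod 50)
  18^2 ≡ 18² = 324 ≡ 24 (mod 50)
  18^4 ≡ 24² = 576 ≡ 26 (mod 50)
  18^8 ≡ 26² = 676 ≡ 26 (mod 50)
  18^16 ≡ 26² = 676 ≡ 26 (mod 50)
  18^32 ≡ 26² = 676 ≡ 26 (mod 50)
47 = 32 + 8 + 4 + 2 + 1, so 18^47 = 18^32 × 18^8 × 18^4 × 18^2 × 18^1 ≡ 26 × 26 × 26 × 24 × 18 (mod 50)
Multiplying step by step:
  26 × 26 = 676 ≡ 26 (mod 50)
  26 × 26 = 676 ≡ 26 (mod 50)
  26 × 24 = 624 ≡ 24 (mod 50)
  24 × 18 = 432 ≡ 32 (mod 50)
Result: 18^47 ≡ 32 (mod 50)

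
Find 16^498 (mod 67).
Using Fermat: 16^{66} ≡ 1 (mod 67). 498 ≡ 36 (mod 66). So 16^{498} ≡ 16^{36} ≡ 9 (mod 67)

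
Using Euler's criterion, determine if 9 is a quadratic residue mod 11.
By Euler's criterion: 9^{5} ≡ 1 (mod 11). Since this equals 1, 9 is a QR.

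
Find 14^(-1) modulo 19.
15

Using Extended Euclidean Algorithm:
gcd(14, 19) = 1
Bezout coefficients: 14 × -4 + 19 × 3 = 1
So 14 × -4 ≡ 1 (mod 19)
The inverse is -4 mod 19 = 15
Verification: 14 × 15 = 210 = 11 × 19 + 1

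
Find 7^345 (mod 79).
Using Fermat: 7^{78} ≡ 1 (mod 79). 345 ≡ 33 (mod 78). So 7^{345} ≡ 7^{33} ≡ 57 (mod 79)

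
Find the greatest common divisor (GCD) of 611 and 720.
1

Using the Euclidean algorithm:
611 = 0 × 720 + 611
720 = 1 × 611 + 109
611 = 5 × 109 + 66
109 = 1 × 66 + 43
66 = 1 × 43 + 23
43 = 1 × 23 + 20
23 = 1 × 20 + 3
20 = 6 × 3 + 2
3 = 1 × 2 + 1
2 = 2 × 1 + 0

GCD(611, 720) = 1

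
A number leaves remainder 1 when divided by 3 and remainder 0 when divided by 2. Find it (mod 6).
M = 3 × 2 = 6. M₁ = 2, y₁ ≡ 2 (mod 3). M₂ = 3, y₂ ≡ 1 (mod 2). t = 1×2×2 + 0×3×1 ≡ 4 (mod 6)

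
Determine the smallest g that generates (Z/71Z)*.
7

A primitive root g modulo p has order p-1 = 70
Prime divisors of 70: [2, 5, 7]
g is a primitive root iff g^(70/q) ≢ 1 (mod 71) for each prime divisor q
Testing small values:
  g = 2: 2^35 ≡ 1, 2^14 ≡ 54, 2^10 ≡ 30 (mod 71) → 2^35 ≡ 1, not primitive root
  g = 3: 3^35 ≡ 1, 3^14 ≡ 54, 3^10 ≡ 48 (mod 71) → 3^35 ≡ 1, not primitive root
  g = 4: 4^35 ≡ 1, 4^14 ≡ 5, 4^10 ≡ 48 (mod 71) → 4^35 ≡ 1, not primitive root
  g = 5: 5^35 ≡ 1, 5^14 ≡ 57, 5^10 ≡ 1 (mod 71) → 5^35 ≡ 1, not primitive root
  g = 6: 6^35 ≡ 1, 6^14 ≡ 5, 6^10 ≡ 20 (mod 71) → 6^35 ≡ 1, not primitive root
  g = 7: 7^35 ≡ 70, 7^14 ≡ 54, 7^10 ≡ 45 (mod 71) → none is 1, primitive root!
The smallest primitive root is 7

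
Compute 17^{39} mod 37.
29

Using successive squaring:
Binary expansion of 39: 100111
Powers of 17 mod 37 (each is the square of the previous):
  17^1 ≡ 17 (mod 37)
  17^2 ≡ 17² = 289 ≡ 30 (mod 37)
  17^4 ≡ 30² = 900 ≡ 12 (mod 37)
  17^8 ≡ 12² = 144 ≡ 33 (mod 37)
  17^16 ≡ 33² = 1089 ≡ 16 (mod 37)
  17^32 ≡ 16² = 256 ≡ 34 (mod 37)
39 = 32 + 4 + 2 + 1, so 17^39 = 17^32 × 17^4 × 17^2 × 17^1 ≡ 34 × 12 × 30 × 17 (mod 37)
Multiplying step by step:
  34 × 12 = 408 ≡ 1 (mod 37)
  1 × 30 = 30 ≡ 30 (mod 37)
  30 × 17 = 510 ≡ 29 (mod 37)
Result: 17^39 ≡ 29 (mod 37)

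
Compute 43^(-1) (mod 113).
92

Using Extended Euclidean Algorithm:
gcd(43, 113) = 1
Bezout coefficients: 43 × -21 + 113 × 8 = 1
So 43 × -21 ≡ 1 (mod 113)
The inverse is -21 mod 113 = 92
Verification: 43 × 92 = 3956 = 35 × 113 + 1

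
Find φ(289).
272

Prime factorization: 289 = 17^2
Using the formula φ(n) = n × Π(1 - 1/p) for each prime factor p:
φ(289) = 289 × (1 - 1/17)
φ(289) = 272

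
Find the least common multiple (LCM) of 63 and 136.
8568

First find GCD(63, 136) using the Euclidean algorithm:
63 = 0 × 136 + 63
136 = 2 × 63 + 10
63 = 6 × 10 + 3
10 = 3 × 3 + 1
3 = 3 × 1 + 0
GCD(63, 136) = 1

LCM formula: LCM(a, b) = (a × b) / GCD(a, b)
LCM(63, 136) = (63 × 136) / 1
LCM(63, 136) = 8568 / 1
LCM(63, 136) = 8568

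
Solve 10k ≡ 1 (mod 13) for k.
4

Using Extended Euclidean Algorithm:
gcd(10, 13) = 1
Bezout coefficients: 10 × 4 + 13 × -3 = 1
So 10 × 4 ≡ 1 (mod 13)
The inverse is 4 mod 13 = 4
Verification: 10 × 4 = 40 = 3 × 13 + 1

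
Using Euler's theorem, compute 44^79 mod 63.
By Euler: 44^{36} ≡ 1 (mod 63) since gcd(44, 63) = 1. 79 = 2×36 + 7. So 44^{79} ≡ 44^{7} ≡ 44 (mod 63)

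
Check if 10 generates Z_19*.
p - 1 = 18 has prime divisors 2, 3. Check 10^(18/q) mod 19 for each: 10^(18/2) = 10^9 ≡ 18, 10^(18/3) = 10^6 ≡ 11 (mod 19). None of these is 1, so 10 has order 18 = φ(19), so it is a primitive root mod 19.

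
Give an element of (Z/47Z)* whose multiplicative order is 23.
2 has order 23 mod 47 since 2^{23} ≡ 1 (mod 47) and no smaller power works.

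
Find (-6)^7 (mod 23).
(-6) ≡ 17 (mod 23). 7 = 4 + 2 + 1 (binary 111). Repeated squaring mod 23: 17^1 ≡ 17; 17^2 ≡ 17² = 289 ≡ 13; 17^4 ≡ 13² = 169 ≡ 8. Multiply: (-6)^7 ≡ 17^4 × 17^2 × 17^1 ≡ 8 × 13 × 17 (mod 23): 8 × 13 = 104 ≡ 12; 12 × 17 = 204 ≡ 20. So (-6)^7 ≡ 20 (mod 23).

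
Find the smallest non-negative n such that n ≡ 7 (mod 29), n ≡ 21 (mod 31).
703

Using the Chinese Remainder Theorem:
M = product of moduli = 899
For equation 1: M_1 = 31, 31 ≡ 2 (mod 29), inverse of 31 mod 29 is 15 (check: 2 × 15 = 30 ≡ 1 (mod 29))
For equation 2: M_2 = 29, 29 ≡ 29 (mod 31), inverse of 29 mod 31 is 15 (check: 29 × 15 = 435 ≡ 1 (mod 31))
Combine: n ≡ Σ r_i×M_i×(M_i⁻¹ mod m_i) = 7×31×15 + 21×29×15 = 3255 + 9135 = 12390
12390 mod 899 = 703
n ≡ 703 (mod 899)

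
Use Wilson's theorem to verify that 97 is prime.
(96)! mod 97 = 96. Since this equals -1 (mod 97), Wilson confirms 97 is prime.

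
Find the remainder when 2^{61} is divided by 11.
By Fermat: 2^{10} ≡ 1 (mod 11). 61 = 6×10 + 1. So 2^{61} ≡ 2^{1} ≡ 2 (mod 11)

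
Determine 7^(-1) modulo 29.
7^(-1) ≡ 25 (mod 29). Verification: 7 × 25 = 175 ≡ 1 (mod 29)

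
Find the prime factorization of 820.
2^2 × 5 × 41

Divide by primes starting from smallest:
820 ÷ 2 = 410
410 ÷ 2 = 205
205 ÷ 5 = 41
41 ÷ 41 = 1

820 = 2^2 × 5 × 41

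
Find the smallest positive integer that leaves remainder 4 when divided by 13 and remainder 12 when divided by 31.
M = 13 × 31 = 403. M₁ = 31, y₁ ≡ 8 (mod 13). M₂ = 13, y₂ ≡ 12 (mod 31). m = 4×31×8 + 12×13×12 ≡ 43 (mod 403). The smallest positive such number is 43.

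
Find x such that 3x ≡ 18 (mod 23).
6

Since gcd(3, 23) = 1 divides 18, a solution exists.
Multiply both sides by the inverse of 3 mod 23:
  3^(-1) mod 23 = 8
  x ≡ 8 × 18 ≡ 144 ≡ 6 (mod 23)
Verification: 3 × 6 = 18 = 0 × 23 + 18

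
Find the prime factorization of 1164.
2^2 × 3 × 97

Divide by primes starting from smallest:
1164 ÷ 2 = 582
582 ÷ 2 = 291
291 ÷ 3 = 97
97 ÷ 97 = 1

1164 = 2^2 × 3 × 97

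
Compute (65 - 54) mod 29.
11

(65 - 54) = 11
11 mod 29 = 11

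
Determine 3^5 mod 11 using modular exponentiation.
5 = 4 + 1 (binary 101). Repeated squaring mod 11: 3^1 ≡ 3; 3^2 ≡ 3² = 9 ≡ 9; 3^4 ≡ 9² = 81 ≡ 4. Multiply: 3^5 = 3^4 × 3^1 ≡ 4 × 3 (mod 11): 4 × 3 = 12 ≡ 1. So 3^5 ≡ 1 (mod 11).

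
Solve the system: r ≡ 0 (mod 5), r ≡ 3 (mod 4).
M = 5 × 4 = 20. M₁ = 4, y₁ ≡ 4 (mod 5). M₂ = 5, y₂ ≡ 1 (mod 4). r = 0×4×4 + 3×5×1 ≡ 15 (mod 20)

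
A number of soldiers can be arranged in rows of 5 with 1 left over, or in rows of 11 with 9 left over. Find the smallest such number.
M = 5 × 11 = 55. M₁ = 11, y₁ ≡ 1 (mod 5). M₂ = 5, y₂ ≡ 9 (mod 11). x = 1×11×1 + 9×5×9 ≡ 31 (mod 55). The smallest positive such number is 31.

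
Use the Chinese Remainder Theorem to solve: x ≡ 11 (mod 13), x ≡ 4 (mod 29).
323

Using the Chinese Remainder Theorem:
M = product of moduli = 377
For equation 1: M_1 = 29, 29 ≡ 3 (mod 13), inverse of 29 mod 13 is 9 (check: 3 × 9 = 27 ≡ 1 (mod 13))
For equation 2: M_2 = 13, 13 ≡ 13 (mod 29), inverse of 13 mod 29 is 9 (check: 13 × 9 = 117 ≡ 1 (mod 29))
Combine: x ≡ Σ r_i×M_i×(M_i⁻¹ mod m_i) = 11×29×9 + 4×13×9 = 2871 + 468 = 3339
3339 mod 377 = 323
x ≡ 323 (mod 377)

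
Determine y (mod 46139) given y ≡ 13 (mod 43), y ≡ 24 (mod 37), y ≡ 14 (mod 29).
9903

Using the Chinese Remainder Theorem:
M = product of moduli = 46139
For equation 1: M_1 = 1073, 1073 ≡ 41 (mod 43), inverse of 1073 mod 43 is 21 (check: 41 × 21 = 861 ≡ 1 (mod 43))
For equation 2: M_2 = 1247, 1247 ≡ 26 (mod 37), inverse of 1247 mod 37 is 10 (check: 26 × 10 = 260 ≡ 1 (mod 37))
For equation 3: M_3 = 1591, 1591 ≡ 25 (mod 29), inverse of 1591 mod 29 is 7 (check: 25 × 7 = 175 ≡ 1 (mod 29))
Combine: y ≡ Σ r_i×M_i×(M_i⁻¹ mod m_i) = 13×1073×21 + 24×1247×10 + 14×1591×7 = 292929 + 299280 + 155918 = 748127
748127 mod 46139 = 9903
y ≡ 9903 (mod 46139)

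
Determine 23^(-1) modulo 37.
23^(-1) ≡ 29 (mod 37). Verification: 23 × 29 = 667 ≡ 1 (mod 37)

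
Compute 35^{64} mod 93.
70

Using successive squaring:
Binary expansion of 64: 1000000
Powers of 35 mod 93 (each is the square of the previous):
  35^1 ≡ 35 (mod 93)
  35^2 ≡ 35² = 1225 ≡ 16 (mod 93)
  35^4 ≡ 16² = 256 ≡ 70 (mod 93)
  35^8 ≡ 70² = 4900 ≡ 64 (mod 93)
  35^16 ≡ 64² = 4096 ≡ 4 (mod 93)
  35^32 ≡ 4² = 16 ≡ 16 (mod 93)
  35^64 ≡ 16² = 256 ≡ 70 (mod 93)
64 is a power of 2, so 35^64 is the last square: ≡ 70 (mod 93)
Result: 35^64 ≡ 70 (mod 93)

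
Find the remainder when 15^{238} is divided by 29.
By Fermat: 15^{28} ≡ 1 (mod 29). 238 = 8×28 + 14. So 15^{238} ≡ 15^{14} ≡ 28 (mod 29)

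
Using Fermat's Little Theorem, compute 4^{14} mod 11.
3

By Fermat's Little Theorem, a^(p-1) ≡ 1 (mod p) for prime p and gcd(a, p) = 1
Here p = 11, so 4^10 ≡ 1 (mod 11)
We can reduce the exponent: 14 mod 10 = 4
So 4^14 ≡ 4^4 (mod 11)
Computing: 4^4 mod 11 = 3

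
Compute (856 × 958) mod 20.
8

(856 × 958) = 820048
820048 mod 20 = 8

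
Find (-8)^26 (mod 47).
Using repeated squaring. (-8) ≡ 39 (mod 47). 26 = 16 + 8 + 2 (binary 11010). Repeated squaring mod 47: 39^1 ≡ 39; 39^2 ≡ 39² = 1521 ≡ 17; 39^4 ≡ 17² = 289 ≡ 7; 39^8 ≡ 7² = 49 ≡ 2; 39^16 ≡ 2² = 4 ≡ 4. Multiply: (-8)^26 ≡ 39^16 × 39^8 × 39^2 ≡ 4 × 2 × 17 (mod 47): 4 × 2 = 8 ≡ 8; 8 × 17 = 136 ≡ 42. So (-8)^26 ≡ 42 (mod 47).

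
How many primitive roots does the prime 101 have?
Number of primitive roots mod 101 = φ(100) = 40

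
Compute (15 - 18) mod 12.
9

(15 - 18) = -3
-3 mod 12 = 9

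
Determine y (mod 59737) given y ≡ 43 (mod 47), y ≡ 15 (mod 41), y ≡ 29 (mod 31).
35152

Using the Chinese Remainder Theorem:
M = product of moduli = 59737
For equation 1: M_1 = 1271, 1271 ≡ 2 (mod 47), inverse of 1271 mod 47 is 24 (check: 2 × 24 = 48 ≡ 1 (mod 47))
For equation 2: M_2 = 1457, 1457 ≡ 22 (mod 41), inverse of 1457 mod 41 is 28 (check: 22 × 28 = 616 ≡ 1 (mod 41))
For equation 3: M_3 = 1927, 1927 ≡ 5 (mod 31), inverse of 1927 mod 31 is 25 (check: 5 × 25 = 125 ≡ 1 (mod 31))
Combine: y ≡ Σ r_i×M_i×(M_i⁻¹ mod m_i) = 43×1271×24 + 15×1457×28 + 29×1927×25 = 1311672 + 611940 + 1397075 = 3320687
3320687 mod 59737 = 35152
y ≡ 35152 (mod 59737)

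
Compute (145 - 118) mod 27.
0

(145 - 118) = 27
27 mod 27 = 0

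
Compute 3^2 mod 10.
2 = 2 (binary 10). Repeated squaring mod 10: 3^1 ≡ 3; 3^2 ≡ 3² = 9 ≡ 9. So 3^2 ≡ 9 (mod 10).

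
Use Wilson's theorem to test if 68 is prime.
(67)! mod 68 = 0. Since 0 ≢ -1 (mod 68), 68 is not prime.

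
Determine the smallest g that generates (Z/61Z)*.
2

A primitive root g modulo p has order p-1 = 60
Prime divisors of 60: [2, 3, 5]
g is a primitive root iff g^(60/q) ≢ 1 (mod 61) for each prime divisor q
Testing small values:
  g = 2: 2^30 ≡ 60, 2^20 ≡ 47, 2^12 ≡ 9 (mod 61) → none is 1, primitive root!
The smallest primitive root is 2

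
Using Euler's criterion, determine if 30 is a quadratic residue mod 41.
By Euler's criterion: 30^{20} ≡ 40 (mod 41). Since this equals -1 (≡ 40), 30 is not a QR.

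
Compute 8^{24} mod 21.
1

Using successive squaring:
Binary expansion of 24: 11000
Powers of 8 mod 21 (each is the square of the previous):
  8^1 ≡ 8 (mod 21)
  8^2 ≡ 8² = 64 ≡ 1 (mod 21)
  8^4 ≡ 1² = 1 ≡ 1 (mod 21)
  8^8 ≡ 1² = 1 ≡ 1 (mod 21)
  8^16 ≡ 1² = 1 ≡ 1 (mod 21)
24 = 16 + 8, so 8^24 = 8^16 × 8^8 ≡ 1 × 1 (mod 21)
Multiplying step by step:
  1 × 1 = 1 ≡ 1 (mod 21)
Result: 8^24 ≡ 1 (mod 21)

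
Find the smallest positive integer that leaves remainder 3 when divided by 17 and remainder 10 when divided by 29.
M = 17 × 29 = 493. M₁ = 29, y₁ ≡ 10 (mod 17). M₂ = 17, y₂ ≡ 12 (mod 29). m = 3×29×10 + 10×17×12 ≡ 445 (mod 493). The smallest positive such number is 445.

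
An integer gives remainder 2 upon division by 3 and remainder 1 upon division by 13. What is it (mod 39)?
M = 3 × 13 = 39. M₁ = 13, y₁ ≡ 1 (mod 3). M₂ = 3, y₂ ≡ 9 (mod 13). x = 2×13×1 + 1×3×9 ≡ 14 (mod 39). The smallest positive such number is 14.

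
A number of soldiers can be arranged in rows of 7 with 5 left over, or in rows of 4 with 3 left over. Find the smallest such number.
M = 7 × 4 = 28. M₁ = 4, y₁ ≡ 2 (mod 7). M₂ = 7, y₂ ≡ 3 (mod 4). k = 5×4×2 + 3×7×3 ≡ 19 (mod 28). The smallest positive such number is 19.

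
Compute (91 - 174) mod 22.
5

(91 - 174) = -83
-83 mod 22 = 5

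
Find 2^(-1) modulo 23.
12

Using Extended Euclidean Algorithm:
gcd(2, 23) = 1
Bezout coefficients: 2 × -11 + 23 × 1 = 1
So 2 × -11 ≡ 1 (mod 23)
The inverse is -11 mod 23 = 12
Verification: 2 × 12 = 24 = 1 × 23 + 1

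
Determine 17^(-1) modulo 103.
17^(-1) ≡ 97 (mod 103). Verification: 17 × 97 = 1649 ≡ 1 (mod 103)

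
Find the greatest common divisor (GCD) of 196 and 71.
1

Using the Euclidean algorithm:
196 = 2 × 71 + 54
71 = 1 × 54 + 17
54 = 3 × 17 + 3
17 = 5 × 3 + 2
3 = 1 × 2 + 1
2 = 2 × 1 + 0

GCD(196, 71) = 1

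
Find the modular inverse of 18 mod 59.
18^(-1) ≡ 23 (mod 59). Verification: 18 × 23 = 414 ≡ 1 (mod 59)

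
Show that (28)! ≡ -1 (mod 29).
(28)! mod 29 = 28. Since this equals -1 (mod 29), Wilson confirms 29 is prime.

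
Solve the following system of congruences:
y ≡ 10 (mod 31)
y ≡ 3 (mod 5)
103

Using the Chinese Remainder Theorem:
M = product of moduli = 155
For equation 1: M_1 = 5, 5 ≡ 5 (mod 31), inverse of 5 mod 31 is 25 (check: 5 × 25 = 125 ≡ 1 (mod 31))
For equation 2: M_2 = 31, 31 ≡ 1 (mod 5), inverse of 31 mod 5 is 1 (check: 1 × 1 = 1 ≡ 1 (mod 5))
Combine: y ≡ Σ r_i×M_i×(M_i⁻¹ mod m_i) = 10×5×25 + 3×31×1 = 1250 + 93 = 1343
1343 mod 155 = 103
y ≡ 103 (mod 155)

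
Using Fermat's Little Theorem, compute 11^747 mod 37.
By Fermat: 11^{36} ≡ 1 (mod 37). 747 ≡ 27 (mod 36). So 11^{747} ≡ 11^{27} ≡ 36 (mod 37)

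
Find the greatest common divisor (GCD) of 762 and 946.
2

Using the Euclidean algorithm:
762 = 0 × 946 + 762
946 = 1 × 762 + 184
762 = 4 × 184 + 26
184 = 7 × 26 + 2
26 = 13 × 2 + 0

GCD(762, 946) = 2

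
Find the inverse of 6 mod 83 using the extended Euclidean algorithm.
Extended GCD: 6(14) + 83(-1) = 1. So 6^(-1) ≡ 14 ≡ 14 (mod 83). Verify: 6 × 14 = 84 ≡ 1 (mod 83)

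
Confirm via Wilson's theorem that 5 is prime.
(4)! mod 5 = 4. Since this equals -1 (mod 5), Wilson confirms 5 is prime.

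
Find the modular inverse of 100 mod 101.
100^(-1) ≡ 100 (mod 101). Verification: 100 × 100 = 10000 ≡ 1 (mod 101)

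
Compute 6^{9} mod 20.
16

Using successive squaring:
Binary expansion of 9: 1001
Powers of 6 mod 20 (each is the square of the previous):
  6^1 ≡ 6 (mod 20)
  6^2 ≡ 6² = 36 ≡ 16 (mod 20)
  6^4 ≡ 16² = 256 ≡ 16 (mod 20)
  6^8 ≡ 16² = 256 ≡ 16 (mod 20)
9 = 8 + 1, so 6^9 = 6^8 × 6^1 ≡ 16 × 6 (mod 20)
Multiplying step by step:
  16 × 6 = 96 ≡ 16 (mod 20)
Result: 6^9 ≡ 16 (mod 20)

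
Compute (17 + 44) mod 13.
9

(17 + 44) = 61
61 mod 13 = 9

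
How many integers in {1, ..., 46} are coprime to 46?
22

Prime factorization: 46 = 2 × 23
Using the formula φ(n) = n × Π(1 - 1/p) for each prime factor p:
φ(46) = 46 × (1 - 1/2) × (1 - 1/23)
φ(46) = 22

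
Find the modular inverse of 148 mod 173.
148^(-1) ≡ 83 (mod 173). Verification: 148 × 83 = 12284 ≡ 1 (mod 173)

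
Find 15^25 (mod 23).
Using Fermat: 15^{22} ≡ 1 (mod 23). 25 ≡ 3 (mod 22). So 15^{25} ≡ 15^{3} ≡ 17 (mod 23)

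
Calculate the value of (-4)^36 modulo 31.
Using Fermat: (-4)^{30} ≡ 1 (mod 31). 36 ≡ 6 (mod 30). So (-4)^{36} ≡ (-4)^{6} ≡ 4 (mod 31)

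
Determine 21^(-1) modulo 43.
21^(-1) ≡ 41 (mod 43). Verification: 21 × 41 = 861 ≡ 1 (mod 43)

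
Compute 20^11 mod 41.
Using repeated squaring. 11 = 8 + 2 + 1 (binary 1011). Repeated squaring mod 41: 20^1 ≡ 20; 20^2 ≡ 20² = 400 ≡ 31; 20^4 ≡ 31² = 961 ≡ 18; 20^8 ≡ 18² = 324 ≡ 37. Multiply: 20^11 = 20^8 × 20^2 × 20^1 ≡ 37 × 31 × 20 (mod 41): 37 × 31 = 1147 ≡ 40; 40 × 20 = 800 ≡ 21. So 20^11 ≡ 21 (mod 41).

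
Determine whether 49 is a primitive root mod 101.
p - 1 = 100 has prime divisors 2, 5. Check 49^(100/q) mod 101 for each: 49^(100/2) = 49^50 ≡ 1, 49^(100/5) = 49^20 ≡ 87 (mod 101). Since 49^50 ≡ 1 (mod 101), the order of 49 divides 50 (in fact the order is 50) ≠ 100, so it is not a primitive root.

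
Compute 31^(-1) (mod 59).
40

Using Extended Euclidean Algorithm:
gcd(31, 59) = 1
Bezout coefficients: 31 × -19 + 59 × 10 = 1
So 31 × -19 ≡ 1 (mod 59)
The inverse is -19 mod 59 = 40
Verification: 31 × 40 = 1240 = 21 × 59 + 1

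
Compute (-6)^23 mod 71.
Using repeated squaring. (-6) ≡ 65 (mod 71). 23 = 16 + 4 + 2 + 1 (binary 10111). Repeated squaring mod 71: 65^1 ≡ 65; 65^2 ≡ 65² = 4225 ≡ 36; 65^4 ≡ 36² = 1296 ≡ 18; 65^8 ≡ 18² = 324 ≡ 40; 65^16 ≡ 40² = 1600 ≡ 38. Multiply: (-6)^23 ≡ 65^16 × 65^4 × 65^2 × 65^1 ≡ 38 × 18 × 36 × 65 (mod 71): 38 × 18 = 684 ≡ 45; 45 × 36 = 1620 ≡ 58; 58 × 65 = 3770 ≡ 7. So (-6)^23 ≡ 7 (mod 71).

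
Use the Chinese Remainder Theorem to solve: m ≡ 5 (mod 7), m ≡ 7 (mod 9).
M = 7 × 9 = 63. M₁ = 9, y₁ ≡ 4 (mod 7). M₂ = 7, y₂ ≡ 4 (mod 9). m = 5×9×4 + 7×7×4 ≡ 61 (mod 63)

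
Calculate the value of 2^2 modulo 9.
2 = 2 (binary 10). Repeated squaring mod 9: 2^1 ≡ 2; 2^2 ≡ 2² = 4 ≡ 4. So 2^2 ≡ 4 (mod 9).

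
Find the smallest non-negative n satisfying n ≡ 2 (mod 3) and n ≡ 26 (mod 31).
M = 3 × 31 = 93. M₁ = 31, y₁ ≡ 1 (mod 3). M₂ = 3, y₂ ≡ 21 (mod 31). n = 2×31×1 + 26×3×21 ≡ 26 (mod 93)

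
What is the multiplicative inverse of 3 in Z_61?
41

Using Extended Euclidean Algorithm:
gcd(3, 61) = 1
Bezout coefficients: 3 × -20 + 61 × 1 = 1
So 3 × -20 ≡ 1 (mod 61)
The inverse is -20 mod 61 = 41
Verification: 3 × 41 = 123 = 2 × 61 + 1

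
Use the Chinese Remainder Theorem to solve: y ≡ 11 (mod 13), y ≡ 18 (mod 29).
76

Using the Chinese Remainder Theorem:
M = product of moduli = 377
For equation 1: M_1 = 29, 29 ≡ 3 (mod 13), inverse of 29 mod 13 is 9 (check: 3 × 9 = 27 ≡ 1 (mod 13))
For equation 2: M_2 = 13, 13 ≡ 13 (mod 29), inverse of 13 mod 29 is 9 (check: 13 × 9 = 117 ≡ 1 (mod 29))
Combine: y ≡ Σ r_i×M_i×(M_i⁻¹ mod m_i) = 11×29×9 + 18×13×9 = 2871 + 2106 = 4977
4977 mod 377 = 76
y ≡ 76 (mod 377)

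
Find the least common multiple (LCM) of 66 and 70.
2310

First find GCD(66, 70) using the Euclidean algorithm:
66 = 0 × 70 + 66
70 = 1 × 66 + 4
66 = 16 × 4 + 2
4 = 2 × 2 + 0
GCD(66, 70) = 2

LCM formula: LCM(a, b) = (a × b) / GCD(a, b)
LCM(66, 70) = (66 × 70) / 2
LCM(66, 70) = 4620 / 2
LCM(66, 70) = 2310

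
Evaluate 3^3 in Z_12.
3 = 2 + 1 (binary 11). Repeated squaring mod 12: 3^1 ≡ 3; 3^2 ≡ 3² = 9 ≡ 9. Multiply: 3^3 = 3^2 × 3^1 ≡ 9 × 3 (mod 12): 9 × 3 = 27 ≡ 3. So 3^3 ≡ 3 (mod 12).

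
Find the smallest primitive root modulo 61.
2

A primitive root g modulo p has order p-1 = 60
Prime divisors of 60: [2, 3, 5]
g is a primitive root iff g^(60/q) ≢ 1 (mod 61) for each prime divisor q
Testing small values:
  g = 2: 2^30 ≡ 60, 2^20 ≡ 47, 2^12 ≡ 9 (mod 61) → none is 1, primitive root!
The smallest primitive root is 2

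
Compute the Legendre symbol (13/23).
(13/23) = 13^{11} mod 23 = 1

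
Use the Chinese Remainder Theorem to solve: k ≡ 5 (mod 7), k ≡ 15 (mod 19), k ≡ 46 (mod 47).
1174

Using the Chinese Remainder Theorem:
M = product of moduli = 6251
For equation 1: M_1 = 893, 893 ≡ 4 (mod 7), inverse of 893 mod 7 is 2 (check: 4 × 2 = 8 ≡ 1 (mod 7))
For equation 2: M_2 = 329, 329 ≡ 6 (mod 19), inverse of 329 mod 19 is 16 (check: 6 × 16 = 96 ≡ 1 (mod 19))
For equation 3: M_3 = 133, 133 ≡ 39 (mod 47), inverse of 133 mod 47 is 41 (check: 39 × 41 = 1599 ≡ 1 (mod 47))
Combine: k ≡ Σ r_i×M_i×(M_i⁻¹ mod m_i) = 5×893×2 + 15×329×16 + 46×133×41 = 8930 + 78960 + 250838 = 338728
338728 mod 6251 = 1174
k ≡ 1174 (mod 6251)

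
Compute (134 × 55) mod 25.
20

(134 × 55) = 7370
7370 mod 25 = 20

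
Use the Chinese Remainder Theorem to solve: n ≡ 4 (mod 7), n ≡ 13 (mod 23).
151

Using the Chinese Remainder Theorem:
M = product of moduli = 161
For equation 1: M_1 = 23, 23 ≡ 2 (mod 7), inverse of 23 mod 7 is 4 (check: 2 × 4 = 8 ≡ 1 (mod 7))
For equation 2: M_2 = 7, 7 ≡ 7 (mod 23), inverse of 7 mod 23 is 10 (check: 7 × 10 = 70 ≡ 1 (mod 23))
Combine: n ≡ Σ r_i×M_i×(M_i⁻¹ mod m_i) = 4×23×4 + 13×7×10 = 368 + 910 = 1278
1278 mod 161 = 151
n ≡ 151 (mod 161)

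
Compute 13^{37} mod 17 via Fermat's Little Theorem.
13

By Fermat's Little Theorem, a^(p-1) ≡ 1 (mod p) for prime p and gcd(a, p) = 1
Here p = 17, so 13^16 ≡ 1 (mod 17)
We can reduce the exponent: 37 mod 16 = 5
So 13^37 ≡ 13^5 (mod 17)
Computing: 13^5 mod 17 = 13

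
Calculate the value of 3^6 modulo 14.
6 = 4 + 2 (binary 110). Repeated squaring mod 14: 3^1 ≡ 3; 3^2 ≡ 3² = 9 ≡ 9; 3^4 ≡ 9² = 81 ≡ 11. Multiply: 3^6 = 3^4 × 3^2 ≡ 11 × 9 (mod 14): 11 × 9 = 99 ≡ 1. So 3^6 ≡ 1 (mod 14).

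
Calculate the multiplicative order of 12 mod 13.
Powers of 12 mod 13: 12^1≡12, 12^2≡1. Order = 2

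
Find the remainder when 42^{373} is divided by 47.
By Fermat: 42^{46} ≡ 1 (mod 47). 373 = 8×46 + 5. So 42^{373} ≡ 42^{5} ≡ 24 (mod 47)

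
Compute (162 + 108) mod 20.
10

(162 + 108) = 270
270 mod 20 = 10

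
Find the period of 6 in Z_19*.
Powers of 6 mod 19: 6^1≡6, 6^2≡17, 6^3≡7, 6^4≡4, 6^5≡5, 6^6≡11, 6^7≡9, 6^8≡16, 6^9≡1. Order = 9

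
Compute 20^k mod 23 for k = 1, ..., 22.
g^1, g^2, ..., g^{22} mod 23: {20, 9, 19, 12, 10, 16, 21, 6, 5, 8, 22, 3, 14, 4, 11, 13, 7, 2, 17, 18, 15, 1}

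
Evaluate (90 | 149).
(90/149) = 90^{74} mod 149 = -1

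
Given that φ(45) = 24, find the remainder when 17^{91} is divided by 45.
By Euler: 17^{24} ≡ 1 (mod 45) since gcd(17, 45) = 1. 91 = 3×24 + 19. So 17^{91} ≡ 17^{19} ≡ 8 (mod 45)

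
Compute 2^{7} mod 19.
14

Using successive squaring:
Binary expansion of 7: 111
Powers of 2 mod 19 (each is the square of the previous):
  2^1 ≡ 2 (mod 19)
  2^2 ≡ 2² = 4 ≡ 4 (mod 19)
  2^4 ≡ 4² = 16 ≡ 16 (mod 19)
7 = 4 + 2 + 1, so 2^7 = 2^4 × 2^2 × 2^1 ≡ 16 × 4 × 2 (mod 19)
Multiplying step by step:
  16 × 4 = 64 ≡ 7 (mod 19)
  7 × 2 = 14 ≡ 14 (mod 19)
Result: 2^7 ≡ 14 (mod 19)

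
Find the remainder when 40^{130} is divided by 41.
By Fermat: 40^{40} ≡ 1 (mod 41). 130 = 3×40 + 10. So 40^{130} ≡ 40^{10} ≡ 1 (mod 41)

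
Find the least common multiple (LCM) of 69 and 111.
2553

First find GCD(69, 111) using the Euclidean algorithm:
69 = 0 × 111 + 69
111 = 1 × 69 + 42
69 = 1 × 42 + 27
42 = 1 × 27 + 15
27 = 1 × 15 + 12
15 = 1 × 12 + 3
12 = 4 × 3 + 0
GCD(69, 111) = 3

LCM formula: LCM(a, b) = (a × b) / GCD(a, b)
LCM(69, 111) = (69 × 111) / 3
LCM(69, 111) = 7659 / 3
LCM(69, 111) = 2553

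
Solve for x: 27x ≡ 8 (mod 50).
4

Since gcd(27, 50) = 1 divides 8, a solution exists.
Multiply both sides by the inverse of 27 mod 50:
  27^(-1) mod 50 = 13
  x ≡ 13 × 8 ≡ 104 ≡ 4 (mod 50)
Verification: 27 × 4 = 108 = 2 × 50 + 8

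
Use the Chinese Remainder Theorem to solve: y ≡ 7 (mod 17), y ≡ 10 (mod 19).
143

Using the Chinese Remainder Theorem:
M = product of moduli = 323
For equation 1: M_1 = 19, 19 ≡ 2 (mod 17), inverse of 19 mod 17 is 9 (check: 2 × 9 = 18 ≡ 1 (mod 17))
For equation 2: M_2 = 17, 17 ≡ 17 (mod 19), inverse of 17 mod 19 is 9 (check: 17 × 9 = 153 ≡ 1 (mod 19))
Combine: y ≡ Σ r_i×M_i×(M_i⁻¹ mod m_i) = 7×19×9 + 10×17×9 = 1197 + 1530 = 2727
2727 mod 323 = 143
y ≡ 143 (mod 323)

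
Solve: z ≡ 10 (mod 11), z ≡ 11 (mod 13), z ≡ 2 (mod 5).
M = 11 × 13 × 5 = 715. M₁ = 65, y₁ ≡ 10 (mod 11). M₂ = 55, y₂ ≡ 9 (mod 13). M₃ = 143, y₃ ≡ 2 (mod 5). z = 10×65×10 + 11×55×9 + 2×143×2 ≡ 362 (mod 715)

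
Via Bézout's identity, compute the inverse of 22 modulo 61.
Extended GCD: 22(25) + 61(-9) = 1. So 22^(-1) ≡ 25 ≡ 25 (mod 61). Verify: 22 × 25 = 550 ≡ 1 (mod 61)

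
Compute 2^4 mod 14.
4 = 4 (binary 100). Repeated squaring mod 14: 2^1 ≡ 2; 2^2 ≡ 2² = 4 ≡ 4; 2^4 ≡ 4² = 16 ≡ 2. So 2^4 ≡ 2 (mod 14).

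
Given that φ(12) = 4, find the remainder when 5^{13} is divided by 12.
By Euler: 5^{4} ≡ 1 (mod 12) since gcd(5, 12) = 1. 13 = 3×4 + 1. So 5^{13} ≡ 5^{1} ≡ 5 (mod 12)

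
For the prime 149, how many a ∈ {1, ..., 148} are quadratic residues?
For prime 149, there are (p-1)/2 = (149-1)/2 = 74 quadratic residues (excluding 0).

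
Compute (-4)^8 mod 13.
(-4) ≡ 9 (mod 13). 8 = 8 (binary 1000). Repeated squaring mod 13: 9^1 ≡ 9; 9^2 ≡ 9² = 81 ≡ 3; 9^4 ≡ 3² = 9 ≡ 9; 9^8 ≡ 9² = 81 ≡ 3. So (-4)^8 ≡ 3 (mod 13).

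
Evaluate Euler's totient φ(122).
60

Prime factorization: 122 = 2 × 61
Using the formula φ(n) = n × Π(1 - 1/p) for each prime factor p:
φ(122) = 122 × (1 - 1/2) × (1 - 1/61)
φ(122) = 60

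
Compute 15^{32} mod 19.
17

Using successive squaring:
Binary expansion of 32: 100000
Powers of 15 mod 19 (each is the square of the previous):
  15^1 ≡ 15 (mod 19)
  15^2 ≡ 15² = 225 ≡ 16 (mod 19)
  15^4 ≡ 16² = 256 ≡ 9 (mod 19)
  15^8 ≡ 9² = 81 ≡ 5 (mod 19)
  15^16 ≡ 5² = 25 ≡ 6 (mod 19)
  15^32 ≡ 6² = 36 ≡ 17 (mod 19)
32 is a power of 2, so 15^32 is the last square: ≡ 17 (mod 19)
Result: 15^32 ≡ 17 (mod 19)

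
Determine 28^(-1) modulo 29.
28^(-1) ≡ 28 (mod 29). Verification: 28 × 28 = 784 ≡ 1 (mod 29)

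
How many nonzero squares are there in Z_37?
For prime 37, there are (p-1)/2 = (37-1)/2 = 18 quadratic residues (excluding 0).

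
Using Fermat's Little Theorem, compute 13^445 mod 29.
By Fermat: 13^{28} ≡ 1 (mod 29). 445 ≡ 25 (mod 28). So 13^{445} ≡ 13^{25} ≡ 4 (mod 29)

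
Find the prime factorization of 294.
2 × 3 × 7^2

Divide by primes starting from smallest:
294 ÷ 2 = 147
147 ÷ 3 = 49
49 ÷ 7 = 7
7 ÷ 7 = 1

294 = 2 × 3 × 7^2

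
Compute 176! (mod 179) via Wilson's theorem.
(178)! = (176)! × (177) × (178) ≡ -1 (mod 179). So (176)! ≡ -1 × [(178)(177)]^(-1) ≡ 89 (mod 179)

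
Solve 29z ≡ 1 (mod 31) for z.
29^(-1) ≡ 15 (mod 31). Verification: 29 × 15 = 435 ≡ 1 (mod 31)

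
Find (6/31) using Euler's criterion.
(6/31) = 6^{15} mod 31 = -1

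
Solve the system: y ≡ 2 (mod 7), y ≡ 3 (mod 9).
M = 7 × 9 = 63. M₁ = 9, y₁ ≡ 4 (mod 7). M₂ = 7, y₂ ≡ 4 (mod 9). y = 2×9×4 + 3×7×4 ≡ 30 (mod 63)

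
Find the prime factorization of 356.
2^2 × 89

Divide by primes starting from smallest:
356 ÷ 2 = 178
178 ÷ 2 = 89
89 ÷ 89 = 1

356 = 2^2 × 89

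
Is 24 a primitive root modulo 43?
No

To verify, check if 24^(42/q) ≢ 1 (mod 43) for each prime divisor q of 42
Divisors of 42 = 42: [1, 2, 3, 6, 7, 14, 21, 42]
  24^(42/2) = 24^21 ≡ 1 (mod 43)
  24^(42/3) = 24^14 ≡ 36 (mod 43)
  24^(42/7) = 24^6 ≡ 11 (mod 43)
Conclusion: 24 is not a primitive root modulo 43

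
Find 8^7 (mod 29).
7 = 4 + 2 + 1 (binary 111). Repeated squaring mod 29: 8^1 ≡ 8; 8^2 ≡ 8² = 64 ≡ 6; 8^4 ≡ 6² = 36 ≡ 7. Multiply: 8^7 = 8^4 × 8^2 × 8^1 ≡ 7 × 6 × 8 (mod 29): 7 × 6 = 42 ≡ 13; 13 × 8 = 104 ≡ 17. So 8^7 ≡ 17 (mod 29).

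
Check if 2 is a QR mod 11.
By Euler's criterion: 2^{5} ≡ 10 (mod 11). Since this equals -1 (≡ 10), 2 is not a QR.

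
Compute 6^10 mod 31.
10 = 8 + 2 (binary 1010). Repeated squaring mod 31: 6^1 ≡ 6; 6^2 ≡ 6² = 36 ≡ 5; 6^4 ≡ 5² = 25 ≡ 25; 6^8 ≡ 25² = 625 ≡ 5. Multiply: 6^10 = 6^8 × 6^2 ≡ 5 × 5 (mod 31): 5 × 5 = 25 ≡ 25. So 6^10 ≡ 25 (mod 31).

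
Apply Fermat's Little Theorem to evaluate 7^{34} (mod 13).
4

By Fermat's Little Theorem, a^(p-1) ≡ 1 (mod p) for prime p and gcd(a, p) = 1
Here p = 13, so 7^12 ≡ 1 (mod 13)
We can reduce the exponent: 34 mod 12 = 10
So 7^34 ≡ 7^10 (mod 13)
Computing: 7^10 mod 13 = 4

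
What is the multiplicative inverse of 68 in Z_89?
72

Using Extended Euclidean Algorithm:
gcd(68, 89) = 1
Bezout coefficients: 68 × -17 + 89 × 13 = 1
So 68 × -17 ≡ 1 (mod 89)
The inverse is -17 mod 89 = 72
Verification: 68 × 72 = 4896 = 55 × 89 + 1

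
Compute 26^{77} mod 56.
24

Using successive squaring:
Binary expansion of 77: 1001101
Powers of 26 mod 56 (each is the square of the previous):
  26^1 ≡ 26 (mod 56)
  26^2 ≡ 26² = 676 ≡ 4 (mod 56)
  26^4 ≡ 4² = 16 ≡ 16 (mod 56)
  26^8 ≡ 16² = 256 ≡ 32 (mod 56)
  26^16 ≡ 32² = 1024 ≡ 16 (mod 56)
  26^32 ≡ 16² = 256 ≡ 32 (mod 56)
  26^64 ≡ 32² = 1024 ≡ 16 (mod 56)
77 = 64 + 8 + 4 + 1, so 26^77 = 26^64 × 26^8 × 26^4 × 26^1 ≡ 16 × 32 × 16 × 26 (mod 56)
Multiplying step by step:
  16 × 32 = 512 ≡ 8 (mod 56)
  8 × 16 = 128 ≡ 16 (mod 56)
  16 × 26 = 416 ≡ 24 (mod 56)
Result: 26^77 ≡ 24 (mod 56)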